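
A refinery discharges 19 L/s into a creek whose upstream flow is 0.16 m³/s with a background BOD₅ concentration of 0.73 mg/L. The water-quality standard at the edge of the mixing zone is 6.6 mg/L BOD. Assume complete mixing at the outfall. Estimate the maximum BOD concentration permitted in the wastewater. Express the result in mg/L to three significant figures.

19 L/s = 0.019 m³/s.
Mass balance: 6.6·0.179 = 0.019·Cₑ + 0.16·0.73.
Cₑ = (1.181 − 0.1168) / 0.019 = 56.03 mg/L.

56.0 mg/L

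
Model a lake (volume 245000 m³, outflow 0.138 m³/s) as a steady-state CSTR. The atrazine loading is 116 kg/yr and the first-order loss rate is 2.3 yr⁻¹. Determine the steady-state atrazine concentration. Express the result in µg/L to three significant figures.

Outflow Q = 0.138 m³/s × 3.156e+07 s/yr = 4.355e+06 m³/yr.
Steady-state CSTR mass balance: W = Q·C + k·V·C, so C = W/(Q + kV).
Q + kV = 4.355e+06 + 2.3·245000 = 4.918e+06 m³/yr.
C = 116/4.918e+06 = 2.358e-05 kg/m³ = 0.02358 mg/L = 23.58 µg/L.

23.6 µg/L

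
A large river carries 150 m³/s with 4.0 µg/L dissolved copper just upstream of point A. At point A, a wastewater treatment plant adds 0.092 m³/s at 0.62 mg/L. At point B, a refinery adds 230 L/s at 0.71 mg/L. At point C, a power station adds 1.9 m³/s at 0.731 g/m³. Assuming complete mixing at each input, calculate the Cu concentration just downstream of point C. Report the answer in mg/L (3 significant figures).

0.0145 mg/L

4.0 µg/L = 0.004 mg/L.
After input A: C = (150·0.004 + 0.092·0.62) / 150.1 = 0.004378 mg/L.
230 L/s = 0.23 m³/s.
After input B: C = (150.1·0.004378 + 0.23·0.71) / 150.3 = 0.005457 mg/L.
After input C: C = (150.3·0.005457 + 1.9·0.731) / 152.2 = 0.01451 mg/L.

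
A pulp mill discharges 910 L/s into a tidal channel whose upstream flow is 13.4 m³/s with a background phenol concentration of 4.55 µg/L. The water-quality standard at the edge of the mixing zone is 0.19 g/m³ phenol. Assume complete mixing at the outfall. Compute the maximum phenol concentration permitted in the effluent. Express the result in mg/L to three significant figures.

910 L/s = 0.91 m³/s.
4.55 µg/L = 0.00455 mg/L.
Mass balance: 0.19·14.31 = 0.91·Cₑ + 13.4·0.00455.
Cₑ = (2.719 − 0.06097) / 0.91 = 2.921 mg/L.

2.92 mg/L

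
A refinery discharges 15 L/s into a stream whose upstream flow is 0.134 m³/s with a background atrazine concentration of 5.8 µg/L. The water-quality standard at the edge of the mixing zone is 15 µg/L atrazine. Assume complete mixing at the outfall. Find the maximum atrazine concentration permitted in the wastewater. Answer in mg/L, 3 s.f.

15 L/s = 0.015 m³/s.
5.8 µg/L = 0.0058 mg/L.
15 µg/L = 0.015 mg/L.
Mass balance: 0.015·0.149 = 0.015·Cₑ + 0.134·0.0058.
Cₑ = (0.002235 − 0.0007772) / 0.015 = 0.09719 mg/L.

0.0972 mg/L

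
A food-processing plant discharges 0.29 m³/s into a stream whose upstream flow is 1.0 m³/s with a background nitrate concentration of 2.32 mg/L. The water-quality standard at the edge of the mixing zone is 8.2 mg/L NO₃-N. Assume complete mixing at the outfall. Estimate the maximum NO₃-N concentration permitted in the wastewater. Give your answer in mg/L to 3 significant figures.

Mass balance: 8.2·1.29 = 0.29·Cₑ + 1·2.32.
Cₑ = (10.58 − 2.32) / 0.29 = 28.48 mg/L.

28.5 mg/L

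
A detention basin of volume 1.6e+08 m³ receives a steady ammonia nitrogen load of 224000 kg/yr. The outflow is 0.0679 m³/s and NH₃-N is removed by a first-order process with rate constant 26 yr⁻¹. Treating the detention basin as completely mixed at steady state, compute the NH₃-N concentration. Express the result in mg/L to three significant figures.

Outflow Q = 0.0679 m³/s × 3.156e+07 s/yr = 2.143e+06 m³/yr.
Steady-state CSTR mass balance: W = Q·C + k·V·C, so C = W/(Q + kV).
Q + kV = 2.143e+06 + 26·1.6e+08 = 4.162e+09 m³/yr.
C = 224000/4.162e+09 = 5.382e-05 kg/m³ = 0.05382 mg/L.

0.0538 mg/L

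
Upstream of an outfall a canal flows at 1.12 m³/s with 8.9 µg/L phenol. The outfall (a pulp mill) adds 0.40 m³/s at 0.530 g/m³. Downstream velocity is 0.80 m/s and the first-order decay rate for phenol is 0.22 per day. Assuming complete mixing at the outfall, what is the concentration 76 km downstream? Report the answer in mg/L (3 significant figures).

0.115 mg/L

8.9 µg/L = 0.0089 mg/L.
After complete mixing, C₀ = (0.4·0.53 + 1.12·0.0089) / 1.52 = 0.146 mg/L.
Travel time t = 7.6e+04 m / 0.80 m/s = 9.5e+04 s = 1.1 d.
C = 0.146·exp(−0.22·1.1) = 0.146·0.7851 = 0.1147 mg/L.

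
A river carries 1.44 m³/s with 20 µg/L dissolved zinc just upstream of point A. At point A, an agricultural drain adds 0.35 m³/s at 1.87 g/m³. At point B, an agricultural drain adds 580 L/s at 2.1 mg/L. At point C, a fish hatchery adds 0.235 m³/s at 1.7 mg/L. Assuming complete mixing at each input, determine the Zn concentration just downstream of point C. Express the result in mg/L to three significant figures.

20 µg/L = 0.02 mg/L.
After input A: C = (1.44·0.02 + 0.35·1.87) / 1.79 = 0.3817 mg/L.
580 L/s = 0.58 m³/s.
After input B: C = (1.79·0.3817 + 0.58·2.1) / 2.37 = 0.8022 mg/L.
After input C: C = (2.37·0.8022 + 0.235·1.7) / 2.605 = 0.8832 mg/L.

0.883 mg/L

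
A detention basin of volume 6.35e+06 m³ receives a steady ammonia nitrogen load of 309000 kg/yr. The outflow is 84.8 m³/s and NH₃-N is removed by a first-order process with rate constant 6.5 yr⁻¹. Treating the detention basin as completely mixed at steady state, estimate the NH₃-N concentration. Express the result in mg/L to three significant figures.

Outflow Q = 84.8 m³/s × 3.156e+07 s/yr = 2.676e+09 m³/yr.
Steady-state CSTR mass balance: W = Q·C + k·V·C, so C = W/(Q + kV).
Q + kV = 2.676e+09 + 6.5·6.35e+06 = 2.717e+09 m³/yr.
C = 309000/2.717e+09 = 0.0001137 kg/m³ = 0.1137 mg/L.

0.114 mg/L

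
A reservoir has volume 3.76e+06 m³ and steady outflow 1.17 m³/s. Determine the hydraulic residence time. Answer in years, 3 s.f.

Q = 1.17 m³/s × 3.156e+07 s/yr = 3.692e+07 m³/yr.
Hydraulic residence time τ = V/Q = 3.76e+06/3.692e+07 = 0.1018 yr.

0.102 yr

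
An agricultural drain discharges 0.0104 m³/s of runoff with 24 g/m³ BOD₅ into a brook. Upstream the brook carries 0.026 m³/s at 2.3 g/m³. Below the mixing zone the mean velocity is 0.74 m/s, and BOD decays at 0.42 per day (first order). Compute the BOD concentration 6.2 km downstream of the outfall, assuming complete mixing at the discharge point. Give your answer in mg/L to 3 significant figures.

8.16 mg/L

After complete mixing, C₀ = (0.0104·24 + 0.026·2.3) / 0.0364 = 8.5 mg/L.
Travel time t = 6200 m / 0.74 m/s = 8378 s = 0.09697 d.
C = 8.5·exp(−0.42·0.09697) = 8.5·0.9601 = 8.161 mg/L.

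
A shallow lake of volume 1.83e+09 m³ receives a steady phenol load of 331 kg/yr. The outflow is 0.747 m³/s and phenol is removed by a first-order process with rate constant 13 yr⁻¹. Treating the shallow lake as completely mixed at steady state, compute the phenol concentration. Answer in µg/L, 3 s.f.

0.0139 µg/L

Outflow Q = 0.747 m³/s × 3.156e+07 s/yr = 2.357e+07 m³/yr.
Steady-state CSTR mass balance: W = Q·C + k·V·C, so C = W/(Q + kV).
Q + kV = 2.357e+07 + 13·1.83e+09 = 2.381e+10 m³/yr.
C = 331/2.381e+10 = 1.39e-08 kg/m³ = 1.39e-05 mg/L = 0.0139 µg/L.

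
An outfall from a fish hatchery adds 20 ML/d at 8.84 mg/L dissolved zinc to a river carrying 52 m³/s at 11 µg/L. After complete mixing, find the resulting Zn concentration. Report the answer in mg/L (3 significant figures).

20 ML/d = 0.2315 m³/s.
11 µg/L = 0.011 mg/L.
Flow-weighted mixing gives C = (0.2315·8.84 + 52·0.011) / (0.2315 + 52) = 2.618/52.23 = 0.05013 mg/L.

0.0501 mg/L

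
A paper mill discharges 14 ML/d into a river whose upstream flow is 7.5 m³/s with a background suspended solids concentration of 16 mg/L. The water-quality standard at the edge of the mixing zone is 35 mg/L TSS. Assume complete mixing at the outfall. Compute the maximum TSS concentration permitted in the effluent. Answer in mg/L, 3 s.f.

14 ML/d = 0.162 m³/s.
Mass balance: 35·7.662 = 0.162·Cₑ + 7.5·16.
Cₑ = (268.2 − 120) / 0.162 = 914.4 mg/L.

914 mg/L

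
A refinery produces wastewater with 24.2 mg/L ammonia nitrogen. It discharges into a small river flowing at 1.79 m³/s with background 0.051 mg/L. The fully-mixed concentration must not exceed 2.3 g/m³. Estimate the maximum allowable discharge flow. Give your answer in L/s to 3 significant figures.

Mass balance at complete mixing: C_std·(Q_w + Q_r) = Q_w·C_e + Q_r·C_b.
Rearranging, Q_w = Q_r·(C_std − C_b)/(C_e − C_std) = 1.79·(2.3 − 0.051) / (24.2 − 2.3) = 0.1838 m³/s.
= 183.8 L/s.

184 L/s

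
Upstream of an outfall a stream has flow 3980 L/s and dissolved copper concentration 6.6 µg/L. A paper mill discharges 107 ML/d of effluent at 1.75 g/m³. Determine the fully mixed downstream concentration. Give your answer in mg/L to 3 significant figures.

0.420 mg/L

107 ML/d = 1.238 m³/s.
3980 L/s = 3.98 m³/s.
6.6 µg/L = 0.0066 mg/L.
By mass balance at complete mixing, C = (1.238·1.75 + 3.98·0.0066) / (1.238 + 3.98) = 2.194/5.218 = 0.4203 mg/L.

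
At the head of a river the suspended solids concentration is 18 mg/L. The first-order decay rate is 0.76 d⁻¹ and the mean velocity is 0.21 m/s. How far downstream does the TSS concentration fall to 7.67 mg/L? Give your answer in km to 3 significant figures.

From C = C₀·e^(−kt), t = ln(C₀/C)/k = ln(18/7.67)/0.76 = 0.8531/0.76 = 1.122 d.
Distance = v·t = 0.21 m/s × 9.698e+04 s = 2.037e+04 m = 20.37 km.

20.4 km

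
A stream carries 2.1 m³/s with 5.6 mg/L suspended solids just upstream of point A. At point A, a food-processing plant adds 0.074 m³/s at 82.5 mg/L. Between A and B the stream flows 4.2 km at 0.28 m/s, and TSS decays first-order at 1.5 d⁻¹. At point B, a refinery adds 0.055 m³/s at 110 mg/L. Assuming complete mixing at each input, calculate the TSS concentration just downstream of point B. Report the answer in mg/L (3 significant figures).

8.89 mg/L

After input A: C = (2.1·5.6 + 0.074·82.5) / 2.174 = 8.218 mg/L.
Over the 4.2 km reach to input B (t = 1.5e+04 s = 0.1736 d), decay gives C = 8.218·exp(−1.5·0.1736) = 6.334 mg/L.
After input B: C = (2.174·6.334 + 0.055·110) / 2.229 = 8.891 mg/L.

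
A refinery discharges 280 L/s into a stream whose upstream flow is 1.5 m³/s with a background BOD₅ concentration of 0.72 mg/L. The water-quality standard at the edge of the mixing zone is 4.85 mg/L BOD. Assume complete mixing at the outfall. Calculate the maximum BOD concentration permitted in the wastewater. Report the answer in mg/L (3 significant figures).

27.0 mg/L

280 L/s = 0.28 m³/s.
Mass balance: 4.85·1.78 = 0.28·Cₑ + 1.5·0.72.
Cₑ = (8.633 − 1.08) / 0.28 = 26.97 mg/L.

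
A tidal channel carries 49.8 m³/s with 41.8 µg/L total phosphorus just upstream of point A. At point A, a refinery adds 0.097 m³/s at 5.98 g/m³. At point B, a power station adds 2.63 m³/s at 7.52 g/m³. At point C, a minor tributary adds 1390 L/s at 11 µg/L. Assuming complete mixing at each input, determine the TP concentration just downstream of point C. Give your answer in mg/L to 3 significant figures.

0.416 mg/L

41.8 µg/L = 0.0418 mg/L.
After input A: C = (49.8·0.0418 + 0.097·5.98) / 49.9 = 0.05334 mg/L.
After input B: C = (49.9·0.05334 + 2.63·7.52) / 52.53 = 0.4272 mg/L.
1390 L/s = 1.39 m³/s.
11 µg/L = 0.011 mg/L.
After input C: C = (52.53·0.4272 + 1.39·0.011) / 53.92 = 0.4165 mg/L.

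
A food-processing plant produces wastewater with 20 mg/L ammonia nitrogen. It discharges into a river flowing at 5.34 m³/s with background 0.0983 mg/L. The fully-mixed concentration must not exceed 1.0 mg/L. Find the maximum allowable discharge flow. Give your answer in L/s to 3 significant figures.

Mass balance at complete mixing: C_std·(Q_w + Q_r) = Q_w·C_e + Q_r·C_b.
Rearranging, Q_w = Q_r·(C_std − C_b)/(C_e − C_std) = 5.34·(1 − 0.0983) / (20 − 1) = 0.2534 m³/s.
= 253.4 L/s.

253 L/s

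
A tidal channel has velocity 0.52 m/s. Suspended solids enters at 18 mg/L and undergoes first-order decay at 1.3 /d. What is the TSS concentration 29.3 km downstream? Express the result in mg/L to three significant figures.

7.71 mg/L

Travel time t = 29.3 km / 0.52 m/s = 2.93e+04/0.52 = 5.635e+04 s = 0.6522 d.
First-order decay: C = 18·exp(−1.3·0.6522) = 18·0.4284 = 7.71 mg/L.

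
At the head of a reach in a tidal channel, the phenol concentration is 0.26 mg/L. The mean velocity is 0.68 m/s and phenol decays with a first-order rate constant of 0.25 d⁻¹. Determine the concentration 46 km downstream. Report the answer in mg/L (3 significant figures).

Travel time t = 46 km / 0.68 m/s = 4.6e+04/0.68 = 6.765e+04 s = 0.783 d.
First-order decay: C = 0.26·exp(−0.25·0.783) = 0.26·0.8222 = 0.2138 mg/L.

0.214 mg/L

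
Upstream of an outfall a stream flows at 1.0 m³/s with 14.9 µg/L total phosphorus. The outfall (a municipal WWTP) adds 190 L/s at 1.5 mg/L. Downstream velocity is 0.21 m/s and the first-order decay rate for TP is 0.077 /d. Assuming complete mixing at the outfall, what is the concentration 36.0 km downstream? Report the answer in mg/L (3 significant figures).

190 L/s = 0.19 m³/s.
14.9 µg/L = 0.0149 mg/L.
After complete mixing, C₀ = (0.19·1.5 + 1·0.0149) / 1.19 = 0.252 mg/L.
Travel time t = 3.6e+04 m / 0.21 m/s = 1.714e+05 s = 1.984 d.
C = 0.252·exp(−0.077·1.984) = 0.252·0.8583 = 0.2163 mg/L.

0.216 mg/L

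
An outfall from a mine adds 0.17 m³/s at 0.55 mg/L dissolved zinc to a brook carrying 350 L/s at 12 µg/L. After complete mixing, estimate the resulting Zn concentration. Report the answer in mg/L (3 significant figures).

0.188 mg/L

350 L/s = 0.35 m³/s.
12 µg/L = 0.012 mg/L.
Conservation of mass across the mixing zone: C = (0.17·0.55 + 0.35·0.012) / (0.17 + 0.35) = 0.0977/0.52 = 0.1879 mg/L.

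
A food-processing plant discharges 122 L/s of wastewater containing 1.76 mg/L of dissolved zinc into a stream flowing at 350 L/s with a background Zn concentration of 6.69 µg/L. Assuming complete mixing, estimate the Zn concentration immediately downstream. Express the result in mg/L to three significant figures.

122 L/s = 0.122 m³/s.
350 L/s = 0.35 m³/s.
6.69 µg/L = 0.00669 mg/L.
Flow-weighted mixing gives C = (0.122·1.76 + 0.35·0.00669) / (0.122 + 0.35) = 0.2171/0.472 = 0.4599 mg/L.

0.460 mg/L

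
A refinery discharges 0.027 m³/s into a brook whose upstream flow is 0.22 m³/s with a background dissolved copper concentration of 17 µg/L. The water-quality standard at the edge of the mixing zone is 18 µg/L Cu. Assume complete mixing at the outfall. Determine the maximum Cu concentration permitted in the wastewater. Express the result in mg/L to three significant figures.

0.0261 mg/L

17 µg/L = 0.017 mg/L.
18 µg/L = 0.018 mg/L.
Mass balance: 0.018·0.247 = 0.027·Cₑ + 0.22·0.017.
Cₑ = (0.004446 − 0.00374) / 0.027 = 0.02615 mg/L.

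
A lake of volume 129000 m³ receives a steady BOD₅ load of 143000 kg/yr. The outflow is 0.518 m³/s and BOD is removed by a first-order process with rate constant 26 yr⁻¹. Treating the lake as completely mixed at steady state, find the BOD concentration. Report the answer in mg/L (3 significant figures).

Outflow Q = 0.518 m³/s × 3.156e+07 s/yr = 1.635e+07 m³/yr.
Steady-state CSTR mass balance: W = Q·C + k·V·C, so C = W/(Q + kV).
Q + kV = 1.635e+07 + 26·129000 = 1.97e+07 m³/yr.
C = 143000/1.97e+07 = 0.007259 kg/m³ = 7.259 mg/L.

7.26 mg/L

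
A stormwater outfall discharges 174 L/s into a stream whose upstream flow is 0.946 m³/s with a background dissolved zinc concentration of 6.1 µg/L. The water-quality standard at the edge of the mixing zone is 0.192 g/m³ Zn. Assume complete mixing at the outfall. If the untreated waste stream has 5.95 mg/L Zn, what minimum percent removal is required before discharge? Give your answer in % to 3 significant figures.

79.8 %

174 L/s = 0.174 m³/s.
6.1 µg/L = 0.0061 mg/L.
Mass balance: 0.192·1.12 = 0.174·Cₑ + 0.946·0.0061.
Cₑ = (0.215 − 0.005771) / 0.174 = 1.203 mg/L.
Required removal = 1 − 1.203/5.95 = 79.79 %.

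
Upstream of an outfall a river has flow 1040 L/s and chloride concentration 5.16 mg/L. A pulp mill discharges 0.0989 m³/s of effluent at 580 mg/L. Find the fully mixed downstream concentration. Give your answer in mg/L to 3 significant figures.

1040 L/s = 1.04 m³/s.
By mass balance at complete mixing, C = (0.0989·580 + 1.04·5.16) / (0.0989 + 1.04) = 62.73/1.139 = 55.08 mg/L.

55.1 mg/L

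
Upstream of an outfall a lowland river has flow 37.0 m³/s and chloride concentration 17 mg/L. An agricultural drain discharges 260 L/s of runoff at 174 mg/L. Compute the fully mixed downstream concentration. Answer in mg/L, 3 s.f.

18.1 mg/L

260 L/s = 0.26 m³/s.
Flow-weighted mixing gives C = (0.26·174 + 37·17) / (0.26 + 37) = 674.2/37.26 = 18.1 mg/L.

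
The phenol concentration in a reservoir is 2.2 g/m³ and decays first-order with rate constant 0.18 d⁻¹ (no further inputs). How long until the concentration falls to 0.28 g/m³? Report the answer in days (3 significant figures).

t = ln(C₀/C)/k = ln(2.2/0.28)/0.18 = 2.061/0.18 = 11.45 d.

11.5 d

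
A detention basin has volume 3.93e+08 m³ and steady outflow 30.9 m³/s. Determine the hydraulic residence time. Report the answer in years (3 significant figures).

Q = 30.9 m³/s × 3.156e+07 s/yr = 9.751e+08 m³/yr.
Hydraulic residence time τ = V/Q = 3.93e+08/9.751e+08 = 0.403 yr.

0.403 yr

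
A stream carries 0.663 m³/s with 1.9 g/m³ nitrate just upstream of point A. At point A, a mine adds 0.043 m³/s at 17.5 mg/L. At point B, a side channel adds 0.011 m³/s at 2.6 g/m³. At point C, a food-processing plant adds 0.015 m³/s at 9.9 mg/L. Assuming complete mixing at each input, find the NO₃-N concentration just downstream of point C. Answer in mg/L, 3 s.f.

2.99 mg/L

After input A: C = (0.663·1.9 + 0.043·17.5) / 0.706 = 2.85 mg/L.
After input B: C = (0.706·2.85 + 0.011·2.6) / 0.717 = 2.846 mg/L.
After input C: C = (0.717·2.846 + 0.015·9.9) / 0.732 = 2.991 mg/L.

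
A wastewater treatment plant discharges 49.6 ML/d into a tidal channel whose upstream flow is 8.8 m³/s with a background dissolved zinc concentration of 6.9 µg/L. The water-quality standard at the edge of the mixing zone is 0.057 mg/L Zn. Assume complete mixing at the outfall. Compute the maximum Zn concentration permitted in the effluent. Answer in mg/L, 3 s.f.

0.825 mg/L

49.6 ML/d = 0.5741 m³/s.
6.9 µg/L = 0.0069 mg/L.
Mass balance: 0.057·9.374 = 0.5741·Cₑ + 8.8·0.0069.
Cₑ = (0.5343 − 0.06072) / 0.5741 = 0.825 mg/L.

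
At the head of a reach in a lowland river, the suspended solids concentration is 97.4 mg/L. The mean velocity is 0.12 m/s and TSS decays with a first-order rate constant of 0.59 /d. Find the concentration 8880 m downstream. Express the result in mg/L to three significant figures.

58.8 mg/L

Travel time t = 8880 m / 0.12 m/s = 8880/0.12 = 7.4e+04 s = 0.8565 d.
First-order decay: C = 97.4·exp(−0.59·0.8565) = 97.4·0.6033 = 58.76 mg/L.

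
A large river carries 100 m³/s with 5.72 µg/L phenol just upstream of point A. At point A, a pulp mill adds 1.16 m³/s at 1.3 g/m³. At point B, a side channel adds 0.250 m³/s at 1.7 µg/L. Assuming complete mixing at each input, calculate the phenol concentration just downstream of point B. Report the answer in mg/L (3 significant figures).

5.72 µg/L = 0.00572 mg/L.
After input A: C = (100·0.00572 + 1.16·1.3) / 101.2 = 0.02056 mg/L.
1.7 µg/L = 0.0017 mg/L.
After input B: C = (101.2·0.02056 + 0.25·0.0017) / 101.4 = 0.02051 mg/L.

0.0205 mg/L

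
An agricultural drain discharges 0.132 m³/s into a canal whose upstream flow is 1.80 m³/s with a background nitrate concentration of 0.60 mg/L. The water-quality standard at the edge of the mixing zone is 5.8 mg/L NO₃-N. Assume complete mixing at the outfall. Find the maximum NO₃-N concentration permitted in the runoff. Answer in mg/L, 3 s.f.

Mass balance: 5.8·1.932 = 0.132·Cₑ + 1.8·0.6.
Cₑ = (11.21 − 1.08) / 0.132 = 76.71 mg/L.

76.7 mg/L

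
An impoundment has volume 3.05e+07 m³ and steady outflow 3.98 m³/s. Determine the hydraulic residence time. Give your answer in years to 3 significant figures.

0.243 yr

Q = 3.98 m³/s × 3.156e+07 s/yr = 1.256e+08 m³/yr.
Hydraulic residence time τ = V/Q = 3.05e+07/1.256e+08 = 0.2428 yr.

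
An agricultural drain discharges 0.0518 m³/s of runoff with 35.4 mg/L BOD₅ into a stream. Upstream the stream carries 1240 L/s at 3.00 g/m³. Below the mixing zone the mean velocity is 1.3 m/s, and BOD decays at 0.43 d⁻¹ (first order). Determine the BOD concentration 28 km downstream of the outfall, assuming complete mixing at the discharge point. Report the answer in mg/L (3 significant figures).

3.86 mg/L

1240 L/s = 1.24 m³/s.
After complete mixing, C₀ = (0.0518·35.4 + 1.24·3) / 1.292 = 4.299 mg/L.
Travel time t = 2.8e+04 m / 1.3 m/s = 2.154e+04 s = 0.2493 d.
C = 4.299·exp(−0.43·0.2493) = 4.299·0.8984 = 3.862 mg/L.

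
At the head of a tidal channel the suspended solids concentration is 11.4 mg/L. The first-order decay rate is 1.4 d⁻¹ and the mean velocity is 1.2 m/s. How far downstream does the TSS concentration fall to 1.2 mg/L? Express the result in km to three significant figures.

From C = C₀·e^(−kt), t = ln(C₀/C)/k = ln(11.4/1.2)/1.4 = 2.251/1.4 = 1.608 d.
Distance = v·t = 1.2 m/s × 1.389e+05 s = 1.667e+05 m = 166.7 km.

167 km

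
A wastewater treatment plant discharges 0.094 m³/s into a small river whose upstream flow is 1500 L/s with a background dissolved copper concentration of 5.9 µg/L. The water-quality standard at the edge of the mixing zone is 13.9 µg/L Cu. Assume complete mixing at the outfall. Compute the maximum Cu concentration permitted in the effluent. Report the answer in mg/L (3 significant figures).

1500 L/s = 1.5 m³/s.
5.9 µg/L = 0.0059 mg/L.
13.9 µg/L = 0.0139 mg/L.
Mass balance: 0.0139·1.594 = 0.094·Cₑ + 1.5·0.0059.
Cₑ = (0.02216 − 0.00885) / 0.094 = 0.1416 mg/L.

0.142 mg/L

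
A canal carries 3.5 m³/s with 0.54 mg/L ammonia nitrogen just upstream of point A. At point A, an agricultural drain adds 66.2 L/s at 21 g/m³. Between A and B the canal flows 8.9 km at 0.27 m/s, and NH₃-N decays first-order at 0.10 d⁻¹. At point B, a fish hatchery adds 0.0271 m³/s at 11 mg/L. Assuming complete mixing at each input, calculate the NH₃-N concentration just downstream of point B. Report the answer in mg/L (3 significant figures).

66.2 L/s = 0.0662 m³/s.
After input A: C = (3.5·0.54 + 0.0662·21) / 3.566 = 0.9198 mg/L.
Over the 8.9 km reach to input B (t = 3.296e+04 s = 0.3815 d), decay gives C = 0.9198·exp(−0.10·0.3815) = 0.8854 mg/L.
After input B: C = (3.566·0.8854 + 0.0271·11) / 3.593 = 0.9617 mg/L.

0.962 mg/L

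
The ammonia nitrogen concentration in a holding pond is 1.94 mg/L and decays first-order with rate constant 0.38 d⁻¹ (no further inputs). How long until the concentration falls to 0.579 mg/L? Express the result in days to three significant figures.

3.18 d

t = ln(C₀/C)/k = ln(1.94/0.579)/0.38 = 1.209/0.38 = 3.182 d.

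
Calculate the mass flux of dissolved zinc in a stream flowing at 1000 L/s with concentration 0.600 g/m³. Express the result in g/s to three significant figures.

1000 L/s = 1 m³/s.
Mass flux = Q·C = 1 m³/s × 0.6 g/m³ = 0.6 g/s.

0.600 g/s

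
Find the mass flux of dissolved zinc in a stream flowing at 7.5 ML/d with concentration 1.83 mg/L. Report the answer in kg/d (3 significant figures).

13.7 kg/d

7.5 ML/d = 0.08681 m³/s.
Mass flux = Q·C = 0.08681 m³/s × 1.83 g/m³ = 0.1589 g/s.
= 0.1589 g/s × 86.4 = 13.72 kg/d.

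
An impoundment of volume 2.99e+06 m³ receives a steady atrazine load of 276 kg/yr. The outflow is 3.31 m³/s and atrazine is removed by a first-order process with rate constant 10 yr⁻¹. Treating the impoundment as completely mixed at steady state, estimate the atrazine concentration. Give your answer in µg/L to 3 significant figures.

Outflow Q = 3.31 m³/s × 3.156e+07 s/yr = 1.045e+08 m³/yr.
Steady-state CSTR mass balance: W = Q·C + k·V·C, so C = W/(Q + kV).
Q + kV = 1.045e+08 + 10·2.99e+06 = 1.344e+08 m³/yr.
C = 276/1.344e+08 = 2.054e-06 kg/m³ = 0.002054 mg/L = 2.054 µg/L.

2.05 µg/L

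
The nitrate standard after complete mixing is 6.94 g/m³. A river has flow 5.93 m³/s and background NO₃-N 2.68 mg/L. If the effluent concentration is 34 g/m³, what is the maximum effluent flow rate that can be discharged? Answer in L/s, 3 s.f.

934 L/s

Mass balance at complete mixing: C_std·(Q_w + Q_r) = Q_w·C_e + Q_r·C_b.
Rearranging, Q_w = Q_r·(C_std − C_b)/(C_e − C_std) = 5.93·(6.94 − 2.68) / (34 − 6.94) = 0.9335 m³/s.
= 933.5 L/s.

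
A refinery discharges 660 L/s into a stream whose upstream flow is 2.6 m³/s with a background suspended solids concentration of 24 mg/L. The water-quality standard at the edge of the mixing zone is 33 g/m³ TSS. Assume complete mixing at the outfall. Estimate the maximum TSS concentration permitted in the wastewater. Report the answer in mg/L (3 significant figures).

660 L/s = 0.66 m³/s.
Mass balance: 33·3.26 = 0.66·Cₑ + 2.6·24.
Cₑ = (107.6 − 62.4) / 0.66 = 68.45 mg/L.

68.5 mg/L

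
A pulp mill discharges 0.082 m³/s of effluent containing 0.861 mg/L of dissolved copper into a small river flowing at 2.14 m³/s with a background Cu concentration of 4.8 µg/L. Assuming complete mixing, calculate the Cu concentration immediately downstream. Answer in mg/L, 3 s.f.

0.0364 mg/L

4.8 µg/L = 0.0048 mg/L.
Conservation of mass across the mixing zone: C = (0.082·0.861 + 2.14·0.0048) / (0.082 + 2.14) = 0.08087/2.222 = 0.0364 mg/L.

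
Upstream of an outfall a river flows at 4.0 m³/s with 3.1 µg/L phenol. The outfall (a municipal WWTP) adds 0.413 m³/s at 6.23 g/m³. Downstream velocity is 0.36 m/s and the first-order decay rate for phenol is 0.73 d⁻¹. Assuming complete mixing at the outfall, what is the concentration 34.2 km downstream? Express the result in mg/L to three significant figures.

3.1 µg/L = 0.0031 mg/L.
After complete mixing, C₀ = (0.413·6.23 + 4·0.0031) / 4.413 = 0.5859 mg/L.
Travel time t = 3.42e+04 m / 0.36 m/s = 9.5e+04 s = 1.1 d.
C = 0.5859·exp(−0.73·1.1) = 0.5859·0.4481 = 0.2625 mg/L.

0.263 mg/L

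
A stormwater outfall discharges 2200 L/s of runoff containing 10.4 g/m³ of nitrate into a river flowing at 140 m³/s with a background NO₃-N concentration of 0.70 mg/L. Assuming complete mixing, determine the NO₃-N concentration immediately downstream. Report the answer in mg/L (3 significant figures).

2200 L/s = 2.2 m³/s.
Conservation of mass across the mixing zone: C = (2.2·10.4 + 140·0.7) / (2.2 + 140) = 120.9/142.2 = 0.8501 mg/L.

0.850 mg/L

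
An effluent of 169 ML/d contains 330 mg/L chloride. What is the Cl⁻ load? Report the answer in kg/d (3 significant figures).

55800 kg/d

169 ML/d = 1.956 m³/s.
Mass flux = Q·C = 1.956 m³/s × 330 g/m³ = 645.5 g/s.
= 645.5 g/s × 86.4 = 5.577e+04 kg/d.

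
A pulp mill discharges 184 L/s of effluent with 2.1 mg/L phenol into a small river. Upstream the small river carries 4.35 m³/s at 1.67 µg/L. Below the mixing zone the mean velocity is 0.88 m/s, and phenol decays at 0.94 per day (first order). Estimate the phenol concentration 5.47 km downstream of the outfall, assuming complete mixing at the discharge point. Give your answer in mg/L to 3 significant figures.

0.0811 mg/L

184 L/s = 0.184 m³/s.
1.67 µg/L = 0.00167 mg/L.
After complete mixing, C₀ = (0.184·2.1 + 4.35·0.00167) / 4.534 = 0.08682 mg/L.
Travel time t = 5470 m / 0.88 m/s = 6216 s = 0.07194 d.
C = 0.08682·exp(−0.94·0.07194) = 0.08682·0.9346 = 0.08115 mg/L.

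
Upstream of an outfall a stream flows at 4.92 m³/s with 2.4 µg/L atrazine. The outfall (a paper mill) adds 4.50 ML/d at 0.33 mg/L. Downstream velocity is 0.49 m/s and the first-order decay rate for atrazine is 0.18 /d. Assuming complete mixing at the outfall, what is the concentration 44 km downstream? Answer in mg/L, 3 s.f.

4.50 ML/d = 0.05208 m³/s.
2.4 µg/L = 0.0024 mg/L.
After complete mixing, C₀ = (0.05208·0.33 + 4.92·0.0024) / 4.972 = 0.005832 mg/L.
Travel time t = 4.4e+04 m / 0.49 m/s = 8.98e+04 s = 1.039 d.
C = 0.005832·exp(−0.18·1.039) = 0.005832·0.8294 = 0.004837 mg/L.

0.00484 mg/L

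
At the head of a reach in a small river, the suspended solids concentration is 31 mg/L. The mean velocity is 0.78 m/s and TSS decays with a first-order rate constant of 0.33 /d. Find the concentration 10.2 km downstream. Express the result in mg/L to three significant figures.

Travel time t = 10.2 km / 0.78 m/s = 1.02e+04/0.78 = 1.308e+04 s = 0.1514 d.
First-order decay: C = 31·exp(−0.33·0.1514) = 31·0.9513 = 29.49 mg/L.

29.5 mg/L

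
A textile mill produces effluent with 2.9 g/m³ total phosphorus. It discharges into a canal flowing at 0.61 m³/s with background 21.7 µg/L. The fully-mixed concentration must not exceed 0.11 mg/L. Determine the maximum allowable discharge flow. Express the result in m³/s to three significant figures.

21.7 µg/L = 0.0217 mg/L.
Mass balance at complete mixing: C_std·(Q_w + Q_r) = Q_w·C_e + Q_r·C_b.
Rearranging, Q_w = Q_r·(C_std − C_b)/(C_e − C_std) = 0.61·(0.11 − 0.0217) / (2.9 − 0.11) = 0.01931 m³/s.

0.0193 m³/s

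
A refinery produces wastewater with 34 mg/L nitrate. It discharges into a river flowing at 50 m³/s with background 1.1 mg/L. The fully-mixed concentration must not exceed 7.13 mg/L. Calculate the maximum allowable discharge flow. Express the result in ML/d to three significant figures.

Mass balance at complete mixing: C_std·(Q_w + Q_r) = Q_w·C_e + Q_r·C_b.
Rearranging, Q_w = Q_r·(C_std − C_b)/(C_e − C_std) = 50·(7.13 − 1.1) / (34 − 7.13) = 11.22 m³/s.
= 969.5 ML/d.

969 ML/d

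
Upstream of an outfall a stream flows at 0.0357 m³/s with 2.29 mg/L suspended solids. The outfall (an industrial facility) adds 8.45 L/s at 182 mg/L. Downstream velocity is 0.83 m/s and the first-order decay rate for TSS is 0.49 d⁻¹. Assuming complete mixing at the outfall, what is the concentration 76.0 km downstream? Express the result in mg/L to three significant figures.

8.45 L/s = 0.00845 m³/s.
After complete mixing, C₀ = (0.00845·182 + 0.0357·2.29) / 0.04415 = 36.69 mg/L.
Travel time t = 7.6e+04 m / 0.83 m/s = 9.157e+04 s = 1.06 d.
C = 36.69·exp(−0.49·1.06) = 36.69·0.5949 = 21.83 mg/L.

21.8 mg/L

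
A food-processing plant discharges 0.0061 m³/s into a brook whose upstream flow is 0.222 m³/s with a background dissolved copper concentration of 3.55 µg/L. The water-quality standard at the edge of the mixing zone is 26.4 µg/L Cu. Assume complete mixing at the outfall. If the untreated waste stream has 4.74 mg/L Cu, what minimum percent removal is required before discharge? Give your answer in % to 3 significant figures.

3.55 µg/L = 0.00355 mg/L.
26.4 µg/L = 0.0264 mg/L.
Mass balance: 0.0264·0.2281 = 0.0061·Cₑ + 0.222·0.00355.
Cₑ = (0.006022 − 0.0007881) / 0.0061 = 0.858 mg/L.
Required removal = 1 − 0.858/4.74 = 81.9 %.

81.9 %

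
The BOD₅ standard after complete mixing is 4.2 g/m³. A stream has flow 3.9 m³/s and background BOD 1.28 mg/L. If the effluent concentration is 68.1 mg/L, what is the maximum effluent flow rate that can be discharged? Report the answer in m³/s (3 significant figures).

0.178 m³/s

Mass balance at complete mixing: C_std·(Q_w + Q_r) = Q_w·C_e + Q_r·C_b.
Rearranging, Q_w = Q_r·(C_std − C_b)/(C_e − C_std) = 3.9·(4.2 − 1.28) / (68.1 − 4.2) = 0.1782 m³/s.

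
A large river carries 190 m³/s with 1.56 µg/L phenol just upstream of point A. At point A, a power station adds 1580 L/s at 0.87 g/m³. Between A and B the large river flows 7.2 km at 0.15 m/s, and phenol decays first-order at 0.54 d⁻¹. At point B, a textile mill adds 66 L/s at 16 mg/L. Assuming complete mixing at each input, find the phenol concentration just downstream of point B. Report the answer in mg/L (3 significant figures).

0.0120 mg/L

1.56 µg/L = 0.00156 mg/L.
1580 L/s = 1.58 m³/s.
After input A: C = (190·0.00156 + 1.58·0.87) / 191.6 = 0.008722 mg/L.
Over the 7.2 km reach to input B (t = 4.8e+04 s = 0.5556 d), decay gives C = 0.008722·exp(−0.54·0.5556) = 0.006462 mg/L.
66 L/s = 0.066 m³/s.
After input B: C = (191.6·0.006462 + 0.066·16) / 191.6 = 0.01197 mg/L.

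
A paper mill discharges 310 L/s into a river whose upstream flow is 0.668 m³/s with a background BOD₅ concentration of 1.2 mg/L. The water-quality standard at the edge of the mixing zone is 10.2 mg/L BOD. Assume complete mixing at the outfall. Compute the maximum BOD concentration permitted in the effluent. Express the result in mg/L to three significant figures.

310 L/s = 0.31 m³/s.
Mass balance: 10.2·0.978 = 0.31·Cₑ + 0.668·1.2.
Cₑ = (9.976 − 0.8016) / 0.31 = 29.59 mg/L.

29.6 mg/L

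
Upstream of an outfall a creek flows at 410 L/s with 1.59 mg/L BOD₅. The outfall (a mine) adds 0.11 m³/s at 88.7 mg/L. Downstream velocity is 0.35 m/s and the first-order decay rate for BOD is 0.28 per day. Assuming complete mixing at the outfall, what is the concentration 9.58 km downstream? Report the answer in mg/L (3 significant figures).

410 L/s = 0.41 m³/s.
After complete mixing, C₀ = (0.11·88.7 + 0.41·1.59) / 0.52 = 20.02 mg/L.
Travel time t = 9580 m / 0.35 m/s = 2.737e+04 s = 0.3168 d.
C = 20.02·exp(−0.28·0.3168) = 20.02·0.9151 = 18.32 mg/L.

18.3 mg/L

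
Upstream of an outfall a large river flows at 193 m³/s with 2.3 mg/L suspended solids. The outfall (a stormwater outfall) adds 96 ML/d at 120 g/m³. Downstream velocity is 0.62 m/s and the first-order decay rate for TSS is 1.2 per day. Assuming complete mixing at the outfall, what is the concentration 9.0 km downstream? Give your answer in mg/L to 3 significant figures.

96 ML/d = 1.111 m³/s.
After complete mixing, C₀ = (1.111·120 + 193·2.3) / 194.1 = 2.974 mg/L.
Travel time t = 9000 m / 0.62 m/s = 1.452e+04 s = 0.168 d.
C = 2.974·exp(−1.2·0.168) = 2.974·0.8174 = 2.431 mg/L.

2.43 mg/L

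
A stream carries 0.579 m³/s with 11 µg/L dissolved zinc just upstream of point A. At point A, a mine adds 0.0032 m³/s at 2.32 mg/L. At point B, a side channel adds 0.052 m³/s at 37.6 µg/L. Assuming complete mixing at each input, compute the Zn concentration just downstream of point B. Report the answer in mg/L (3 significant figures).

0.0248 mg/L

11 µg/L = 0.011 mg/L.
After input A: C = (0.579·0.011 + 0.0032·2.32) / 0.5822 = 0.02369 mg/L.
37.6 µg/L = 0.0376 mg/L.
After input B: C = (0.5822·0.02369 + 0.052·0.0376) / 0.6342 = 0.02483 mg/L.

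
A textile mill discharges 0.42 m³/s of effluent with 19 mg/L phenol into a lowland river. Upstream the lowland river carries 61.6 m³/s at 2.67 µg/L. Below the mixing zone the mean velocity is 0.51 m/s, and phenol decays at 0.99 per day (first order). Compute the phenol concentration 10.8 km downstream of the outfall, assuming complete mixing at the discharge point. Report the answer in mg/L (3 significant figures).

0.103 mg/L

2.67 µg/L = 0.00267 mg/L.
After complete mixing, C₀ = (0.42·19 + 61.6·0.00267) / 62.02 = 0.1313 mg/L.
Travel time t = 1.08e+04 m / 0.51 m/s = 2.118e+04 s = 0.2451 d.
C = 0.1313·exp(−0.99·0.2451) = 0.1313·0.7845 = 0.103 mg/L.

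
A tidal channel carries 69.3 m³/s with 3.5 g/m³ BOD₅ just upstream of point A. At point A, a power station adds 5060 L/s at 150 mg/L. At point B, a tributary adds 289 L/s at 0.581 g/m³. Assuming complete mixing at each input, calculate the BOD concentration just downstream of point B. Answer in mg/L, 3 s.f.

13.4 mg/L

5060 L/s = 5.06 m³/s.
After input A: C = (69.3·3.5 + 5.06·150) / 74.36 = 13.47 mg/L.
289 L/s = 0.289 m³/s.
After input B: C = (74.36·13.47 + 0.289·0.581) / 74.65 = 13.42 mg/L.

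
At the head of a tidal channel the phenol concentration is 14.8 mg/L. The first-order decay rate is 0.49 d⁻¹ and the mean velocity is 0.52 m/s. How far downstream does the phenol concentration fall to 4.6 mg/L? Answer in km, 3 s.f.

From C = C₀·e^(−kt), t = ln(C₀/C)/k = ln(14.8/4.6)/0.49 = 1.169/0.49 = 2.385 d.
Distance = v·t = 0.52 m/s × 2.061e+05 s = 1.071e+05 m = 107.1 km.

107 km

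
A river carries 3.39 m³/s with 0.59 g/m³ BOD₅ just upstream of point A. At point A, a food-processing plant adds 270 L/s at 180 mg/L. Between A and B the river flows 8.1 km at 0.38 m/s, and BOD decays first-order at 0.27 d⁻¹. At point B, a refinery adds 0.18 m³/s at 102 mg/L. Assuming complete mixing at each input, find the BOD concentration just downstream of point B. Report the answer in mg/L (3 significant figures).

270 L/s = 0.27 m³/s.
After input A: C = (3.39·0.59 + 0.27·180) / 3.66 = 13.83 mg/L.
Over the 8.1 km reach to input B (t = 2.132e+04 s = 0.2467 d), decay gives C = 13.83·exp(−0.27·0.2467) = 12.93 mg/L.
After input B: C = (3.66·12.93 + 0.18·102) / 3.84 = 17.11 mg/L.

17.1 mg/L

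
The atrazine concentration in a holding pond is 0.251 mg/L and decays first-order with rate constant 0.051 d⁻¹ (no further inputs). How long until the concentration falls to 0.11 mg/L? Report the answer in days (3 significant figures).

16.2 d

t = ln(C₀/C)/k = ln(0.251/0.11)/0.051 = 0.825/0.051 = 16.18 d.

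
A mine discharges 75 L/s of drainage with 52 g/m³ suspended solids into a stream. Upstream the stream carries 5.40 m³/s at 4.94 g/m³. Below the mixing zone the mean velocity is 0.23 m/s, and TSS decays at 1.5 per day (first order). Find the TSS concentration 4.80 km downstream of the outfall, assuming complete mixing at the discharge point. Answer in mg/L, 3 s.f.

3.89 mg/L

75 L/s = 0.075 m³/s.
After complete mixing, C₀ = (0.075·52 + 5.4·4.94) / 5.475 = 5.585 mg/L.
Travel time t = 4800 m / 0.23 m/s = 2.087e+04 s = 0.2415 d.
C = 5.585·exp(−1.5·0.2415) = 5.585·0.6961 = 3.887 mg/L.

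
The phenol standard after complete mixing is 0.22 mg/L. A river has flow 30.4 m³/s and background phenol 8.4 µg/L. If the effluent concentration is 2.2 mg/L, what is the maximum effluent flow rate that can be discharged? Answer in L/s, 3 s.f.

3250 L/s

8.4 µg/L = 0.0084 mg/L.
Mass balance at complete mixing: C_std·(Q_w + Q_r) = Q_w·C_e + Q_r·C_b.
Rearranging, Q_w = Q_r·(C_std − C_b)/(C_e − C_std) = 30.4·(0.22 − 0.0084) / (2.2 − 0.22) = 3.249 m³/s.
= 3249 L/s.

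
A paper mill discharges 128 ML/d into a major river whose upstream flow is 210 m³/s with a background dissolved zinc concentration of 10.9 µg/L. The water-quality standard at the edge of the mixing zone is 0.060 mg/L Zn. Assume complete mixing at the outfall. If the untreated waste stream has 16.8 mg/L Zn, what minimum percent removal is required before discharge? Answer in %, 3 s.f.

58.2 %

128 ML/d = 1.481 m³/s.
10.9 µg/L = 0.0109 mg/L.
Mass balance: 0.06·211.5 = 1.481·Cₑ + 210·0.0109.
Cₑ = (12.69 − 2.289) / 1.481 = 7.02 mg/L.
Required removal = 1 − 7.02/16.8 = 58.21 %.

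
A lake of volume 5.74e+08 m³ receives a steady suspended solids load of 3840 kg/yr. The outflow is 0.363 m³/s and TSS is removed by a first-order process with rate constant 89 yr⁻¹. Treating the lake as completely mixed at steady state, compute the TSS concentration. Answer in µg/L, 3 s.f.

0.0752 µg/L

Outflow Q = 0.363 m³/s × 3.156e+07 s/yr = 1.146e+07 m³/yr.
Steady-state CSTR mass balance: W = Q·C + k·V·C, so C = W/(Q + kV).
Q + kV = 1.146e+07 + 89·5.74e+08 = 5.11e+10 m³/yr.
C = 3840/5.11e+10 = 7.515e-08 kg/m³ = 7.515e-05 mg/L = 0.07515 µg/L.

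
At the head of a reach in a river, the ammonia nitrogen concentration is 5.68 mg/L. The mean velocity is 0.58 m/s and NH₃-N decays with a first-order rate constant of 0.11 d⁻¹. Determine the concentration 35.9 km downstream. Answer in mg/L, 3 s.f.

Travel time t = 35.9 km / 0.58 m/s = 3.59e+04/0.58 = 6.19e+04 s = 0.7164 d.
First-order decay: C = 5.68·exp(−0.11·0.7164) = 5.68·0.9242 = 5.25 mg/L.

5.25 mg/L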